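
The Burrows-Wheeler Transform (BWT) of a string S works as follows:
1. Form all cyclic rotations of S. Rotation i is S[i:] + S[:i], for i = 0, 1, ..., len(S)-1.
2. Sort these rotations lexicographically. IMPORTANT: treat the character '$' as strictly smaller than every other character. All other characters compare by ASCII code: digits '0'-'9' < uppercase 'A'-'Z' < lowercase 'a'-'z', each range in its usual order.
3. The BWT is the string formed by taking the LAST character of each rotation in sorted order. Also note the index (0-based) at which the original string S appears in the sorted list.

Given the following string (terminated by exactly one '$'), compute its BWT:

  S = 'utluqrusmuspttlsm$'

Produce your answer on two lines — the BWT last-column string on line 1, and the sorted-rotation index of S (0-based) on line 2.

Answer: mttsssuqluutuplrm$
17

Derivation:
All 18 rotations (rotation i = S[i:]+S[:i]):
  rot[0] = utluqrusmuspttlsm$
  rot[1] = tluqrusmuspttlsm$u
  rot[2] = luqrusmuspttlsm$ut
  rot[3] = uqrusmuspttlsm$utl
  rot[4] = qrusmuspttlsm$utlu
  rot[5] = rusmuspttlsm$utluq
  rot[6] = usmuspttlsm$utluqr
  rot[7] = smuspttlsm$utluqru
  rot[8] = muspttlsm$utluqrus
  rot[9] = uspttlsm$utluqrusm
  rot[10] = spttlsm$utluqrusmu
  rot[11] = pttlsm$utluqrusmus
  rot[12] = ttlsm$utluqrusmusp
  rot[13] = tlsm$utluqrusmuspt
  rot[14] = lsm$utluqrusmusptt
  rot[15] = sm$utluqrusmuspttl
  rot[16] = m$utluqrusmuspttls
  rot[17] = $utluqrusmuspttlsm
Sorted (with $ < everything):
  sorted[0] = $utluqrusmuspttlsm  (last char: 'm')
  sorted[1] = lsm$utluqrusmusptt  (last char: 't')
  sorted[2] = luqrusmuspttlsm$ut  (last char: 't')
  sorted[3] = m$utluqrusmuspttls  (last char: 's')
  sorted[4] = muspttlsm$utluqrus  (last char: 's')
  sorted[5] = pttlsm$utluqrusmus  (last char: 's')
  sorted[6] = qrusmuspttlsm$utlu  (last char: 'u')
  sorted[7] = rusmuspttlsm$utluq  (last char: 'q')
  sorted[8] = sm$utluqrusmuspttl  (last char: 'l')
  sorted[9] = smuspttlsm$utluqru  (last char: 'u')
  sorted[10] = spttlsm$utluqrusmu  (last char: 'u')
  sorted[11] = tlsm$utluqrusmuspt  (last char: 't')
  sorted[12] = tluqrusmuspttlsm$u  (last char: 'u')
  sorted[13] = ttlsm$utluqrusmusp  (last char: 'p')
  sorted[14] = uqrusmuspttlsm$utl  (last char: 'l')
  sorted[15] = usmuspttlsm$utluqr  (last char: 'r')
  sorted[16] = uspttlsm$utluqrusm  (last char: 'm')
  sorted[17] = utluqrusmuspttlsm$  (last char: '$')
Last column: mttsssuqluutuplrm$
Original string S is at sorted index 17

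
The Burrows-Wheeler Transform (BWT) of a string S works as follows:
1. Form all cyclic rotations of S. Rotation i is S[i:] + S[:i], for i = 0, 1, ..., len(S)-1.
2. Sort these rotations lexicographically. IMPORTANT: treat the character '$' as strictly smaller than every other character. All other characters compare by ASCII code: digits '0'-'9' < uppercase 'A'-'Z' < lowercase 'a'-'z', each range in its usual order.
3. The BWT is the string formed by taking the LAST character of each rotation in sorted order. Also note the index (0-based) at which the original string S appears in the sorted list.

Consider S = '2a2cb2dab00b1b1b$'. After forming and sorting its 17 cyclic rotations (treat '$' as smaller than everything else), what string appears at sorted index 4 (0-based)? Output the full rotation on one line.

Answer: 1b1b$2a2cb2dab00b

Derivation:
All 17 rotations (rotation i = S[i:]+S[:i]):
  rot[0] = 2a2cb2dab00b1b1b$
  rot[1] = a2cb2dab00b1b1b$2
  rot[2] = 2cb2dab00b1b1b$2a
  rot[3] = cb2dab00b1b1b$2a2
  rot[4] = b2dab00b1b1b$2a2c
  rot[5] = 2dab00b1b1b$2a2cb
  rot[6] = dab00b1b1b$2a2cb2
  rot[7] = ab00b1b1b$2a2cb2d
  rot[8] = b00b1b1b$2a2cb2da
  rot[9] = 00b1b1b$2a2cb2dab
  rot[10] = 0b1b1b$2a2cb2dab0
  rot[11] = b1b1b$2a2cb2dab00
  rot[12] = 1b1b$2a2cb2dab00b
  rot[13] = b1b$2a2cb2dab00b1
  rot[14] = 1b$2a2cb2dab00b1b
  rot[15] = b$2a2cb2dab00b1b1
  rot[16] = $2a2cb2dab00b1b1b
Sorted (with $ < everything):
  sorted[0] = $2a2cb2dab00b1b1b
  sorted[1] = 00b1b1b$2a2cb2dab
  sorted[2] = 0b1b1b$2a2cb2dab0
  sorted[3] = 1b$2a2cb2dab00b1b
  sorted[4] = 1b1b$2a2cb2dab00b
  sorted[5] = 2a2cb2dab00b1b1b$
  sorted[6] = 2cb2dab00b1b1b$2a
  sorted[7] = 2dab00b1b1b$2a2cb
  sorted[8] = a2cb2dab00b1b1b$2
  sorted[9] = ab00b1b1b$2a2cb2d
  sorted[10] = b$2a2cb2dab00b1b1
  sorted[11] = b00b1b1b$2a2cb2da
  sorted[12] = b1b$2a2cb2dab00b1
  sorted[13] = b1b1b$2a2cb2dab00
  sorted[14] = b2dab00b1b1b$2a2c
  sorted[15] = cb2dab00b1b1b$2a2
  sorted[16] = dab00b1b1b$2a2cb2
sorted[4] = 1b1b$2a2cb2dab00b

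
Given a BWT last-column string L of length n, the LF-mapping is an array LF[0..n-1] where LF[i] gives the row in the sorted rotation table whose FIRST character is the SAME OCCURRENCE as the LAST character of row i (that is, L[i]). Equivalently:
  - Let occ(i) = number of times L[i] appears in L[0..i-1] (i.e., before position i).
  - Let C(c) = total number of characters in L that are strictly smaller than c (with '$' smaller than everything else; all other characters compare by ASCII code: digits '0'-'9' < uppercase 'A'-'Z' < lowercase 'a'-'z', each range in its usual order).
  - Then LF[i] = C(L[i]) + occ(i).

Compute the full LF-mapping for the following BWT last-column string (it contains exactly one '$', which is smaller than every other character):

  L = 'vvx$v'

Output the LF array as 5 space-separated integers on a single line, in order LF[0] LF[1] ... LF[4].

Answer: 1 2 4 0 3

Derivation:
Char counts: '$':1, 'v':3, 'x':1
C (first-col start): C('$')=0, C('v')=1, C('x')=4
L[0]='v': occ=0, LF[0]=C('v')+0=1+0=1
L[1]='v': occ=1, LF[1]=C('v')+1=1+1=2
L[2]='x': occ=0, LF[2]=C('x')+0=4+0=4
L[3]='$': occ=0, LF[3]=C('$')+0=0+0=0
L[4]='v': occ=2, LF[4]=C('v')+2=1+2=3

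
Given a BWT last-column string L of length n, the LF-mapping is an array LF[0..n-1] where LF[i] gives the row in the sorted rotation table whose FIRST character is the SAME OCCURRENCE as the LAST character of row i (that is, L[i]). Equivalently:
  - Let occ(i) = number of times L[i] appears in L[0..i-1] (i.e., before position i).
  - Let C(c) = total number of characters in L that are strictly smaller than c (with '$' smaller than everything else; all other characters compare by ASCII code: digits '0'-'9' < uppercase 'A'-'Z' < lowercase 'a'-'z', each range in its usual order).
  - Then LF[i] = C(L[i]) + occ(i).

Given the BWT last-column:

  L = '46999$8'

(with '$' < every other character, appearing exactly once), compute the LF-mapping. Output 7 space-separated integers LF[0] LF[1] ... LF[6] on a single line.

Char counts: '$':1, '4':1, '6':1, '8':1, '9':3
C (first-col start): C('$')=0, C('4')=1, C('6')=2, C('8')=3, C('9')=4
L[0]='4': occ=0, LF[0]=C('4')+0=1+0=1
L[1]='6': occ=0, LF[1]=C('6')+0=2+0=2
L[2]='9': occ=0, LF[2]=C('9')+0=4+0=4
L[3]='9': occ=1, LF[3]=C('9')+1=4+1=5
L[4]='9': occ=2, LF[4]=C('9')+2=4+2=6
L[5]='$': occ=0, LF[5]=C('$')+0=0+0=0
L[6]='8': occ=0, LF[6]=C('8')+0=3+0=3

Answer: 1 2 4 5 6 0 3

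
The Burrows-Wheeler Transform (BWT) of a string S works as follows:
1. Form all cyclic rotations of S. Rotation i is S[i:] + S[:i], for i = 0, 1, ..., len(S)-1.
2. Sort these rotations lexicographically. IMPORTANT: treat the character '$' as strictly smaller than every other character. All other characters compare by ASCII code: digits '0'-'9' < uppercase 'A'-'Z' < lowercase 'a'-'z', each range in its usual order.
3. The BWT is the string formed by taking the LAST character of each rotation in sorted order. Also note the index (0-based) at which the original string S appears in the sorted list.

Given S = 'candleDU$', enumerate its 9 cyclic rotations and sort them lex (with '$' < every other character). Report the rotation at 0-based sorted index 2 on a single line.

Answer: U$candleD

Derivation:
All 9 rotations (rotation i = S[i:]+S[:i]):
  rot[0] = candleDU$
  rot[1] = andleDU$c
  rot[2] = ndleDU$ca
  rot[3] = dleDU$can
  rot[4] = leDU$cand
  rot[5] = eDU$candl
  rot[6] = DU$candle
  rot[7] = U$candleD
  rot[8] = $candleDU
Sorted (with $ < everything):
  sorted[0] = $candleDU
  sorted[1] = DU$candle
  sorted[2] = U$candleD
  sorted[3] = andleDU$c
  sorted[4] = candleDU$
  sorted[5] = dleDU$can
  sorted[6] = eDU$candl
  sorted[7] = leDU$cand
  sorted[8] = ndleDU$ca
sorted[2] = U$candleD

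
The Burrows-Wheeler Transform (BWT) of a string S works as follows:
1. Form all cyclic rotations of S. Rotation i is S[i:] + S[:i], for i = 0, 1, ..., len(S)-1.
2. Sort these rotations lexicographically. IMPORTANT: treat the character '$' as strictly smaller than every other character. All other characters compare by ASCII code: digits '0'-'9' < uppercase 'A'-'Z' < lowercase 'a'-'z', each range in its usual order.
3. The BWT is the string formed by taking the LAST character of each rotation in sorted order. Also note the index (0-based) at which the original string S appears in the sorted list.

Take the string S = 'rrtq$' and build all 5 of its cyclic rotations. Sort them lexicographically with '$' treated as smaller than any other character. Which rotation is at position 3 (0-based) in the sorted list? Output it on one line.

All 5 rotations (rotation i = S[i:]+S[:i]):
  rot[0] = rrtq$
  rot[1] = rtq$r
  rot[2] = tq$rr
  rot[3] = q$rrt
  rot[4] = $rrtq
Sorted (with $ < everything):
  sorted[0] = $rrtq
  sorted[1] = q$rrt
  sorted[2] = rrtq$
  sorted[3] = rtq$r
  sorted[4] = tq$rr
sorted[3] = rtq$r

Answer: rtq$r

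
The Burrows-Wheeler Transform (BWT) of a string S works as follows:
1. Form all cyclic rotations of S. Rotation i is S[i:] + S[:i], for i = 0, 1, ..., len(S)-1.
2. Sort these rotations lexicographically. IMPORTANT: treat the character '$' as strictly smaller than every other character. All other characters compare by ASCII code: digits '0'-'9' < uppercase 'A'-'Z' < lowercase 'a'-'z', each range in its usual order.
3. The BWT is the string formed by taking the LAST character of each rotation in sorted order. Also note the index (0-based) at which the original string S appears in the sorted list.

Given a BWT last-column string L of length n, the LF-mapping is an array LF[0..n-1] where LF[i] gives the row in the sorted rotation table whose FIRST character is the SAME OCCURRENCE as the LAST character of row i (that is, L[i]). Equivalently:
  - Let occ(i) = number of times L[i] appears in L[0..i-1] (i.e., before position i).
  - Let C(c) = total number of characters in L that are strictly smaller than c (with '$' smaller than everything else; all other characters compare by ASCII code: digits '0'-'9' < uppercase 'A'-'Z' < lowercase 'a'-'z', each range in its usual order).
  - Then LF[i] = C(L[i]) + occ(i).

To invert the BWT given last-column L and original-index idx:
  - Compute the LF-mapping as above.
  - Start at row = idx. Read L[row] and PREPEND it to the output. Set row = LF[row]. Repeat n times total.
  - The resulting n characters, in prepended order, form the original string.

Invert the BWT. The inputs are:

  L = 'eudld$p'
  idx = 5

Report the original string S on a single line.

LF mapping: 3 6 1 4 2 0 5
Walk LF starting at row 5, prepending L[row]:
  step 1: row=5, L[5]='$', prepend. Next row=LF[5]=0
  step 2: row=0, L[0]='e', prepend. Next row=LF[0]=3
  step 3: row=3, L[3]='l', prepend. Next row=LF[3]=4
  step 4: row=4, L[4]='d', prepend. Next row=LF[4]=2
  step 5: row=2, L[2]='d', prepend. Next row=LF[2]=1
  step 6: row=1, L[1]='u', prepend. Next row=LF[1]=6
  step 7: row=6, L[6]='p', prepend. Next row=LF[6]=5
Reversed output: puddle$

Answer: puddle$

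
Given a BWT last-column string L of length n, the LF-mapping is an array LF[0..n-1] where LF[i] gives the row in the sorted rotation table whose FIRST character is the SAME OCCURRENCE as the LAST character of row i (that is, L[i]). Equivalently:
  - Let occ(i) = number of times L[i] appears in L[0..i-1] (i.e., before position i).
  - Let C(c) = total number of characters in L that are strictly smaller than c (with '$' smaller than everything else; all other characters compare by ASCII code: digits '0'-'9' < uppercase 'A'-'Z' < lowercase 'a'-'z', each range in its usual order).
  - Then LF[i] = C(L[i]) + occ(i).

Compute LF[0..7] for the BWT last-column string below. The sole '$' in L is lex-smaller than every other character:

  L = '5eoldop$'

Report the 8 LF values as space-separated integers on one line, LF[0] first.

Char counts: '$':1, '5':1, 'd':1, 'e':1, 'l':1, 'o':2, 'p':1
C (first-col start): C('$')=0, C('5')=1, C('d')=2, C('e')=3, C('l')=4, C('o')=5, C('p')=7
L[0]='5': occ=0, LF[0]=C('5')+0=1+0=1
L[1]='e': occ=0, LF[1]=C('e')+0=3+0=3
L[2]='o': occ=0, LF[2]=C('o')+0=5+0=5
L[3]='l': occ=0, LF[3]=C('l')+0=4+0=4
L[4]='d': occ=0, LF[4]=C('d')+0=2+0=2
L[5]='o': occ=1, LF[5]=C('o')+1=5+1=6
L[6]='p': occ=0, LF[6]=C('p')+0=7+0=7
L[7]='$': occ=0, LF[7]=C('$')+0=0+0=0

Answer: 1 3 5 4 2 6 7 0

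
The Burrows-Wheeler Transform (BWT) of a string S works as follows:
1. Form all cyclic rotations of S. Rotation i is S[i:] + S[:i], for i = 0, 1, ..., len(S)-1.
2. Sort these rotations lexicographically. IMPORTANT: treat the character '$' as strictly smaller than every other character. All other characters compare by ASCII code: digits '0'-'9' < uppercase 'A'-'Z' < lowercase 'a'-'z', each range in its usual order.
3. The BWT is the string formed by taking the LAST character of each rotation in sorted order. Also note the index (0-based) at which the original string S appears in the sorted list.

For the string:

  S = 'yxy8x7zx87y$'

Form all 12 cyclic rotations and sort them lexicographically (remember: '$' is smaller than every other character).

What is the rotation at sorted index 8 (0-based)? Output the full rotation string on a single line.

Answer: y$yxy8x7zx87

Derivation:
All 12 rotations (rotation i = S[i:]+S[:i]):
  rot[0] = yxy8x7zx87y$
  rot[1] = xy8x7zx87y$y
  rot[2] = y8x7zx87y$yx
  rot[3] = 8x7zx87y$yxy
  rot[4] = x7zx87y$yxy8
  rot[5] = 7zx87y$yxy8x
  rot[6] = zx87y$yxy8x7
  rot[7] = x87y$yxy8x7z
  rot[8] = 87y$yxy8x7zx
  rot[9] = 7y$yxy8x7zx8
  rot[10] = y$yxy8x7zx87
  rot[11] = $yxy8x7zx87y
Sorted (with $ < everything):
  sorted[0] = $yxy8x7zx87y
  sorted[1] = 7y$yxy8x7zx8
  sorted[2] = 7zx87y$yxy8x
  sorted[3] = 87y$yxy8x7zx
  sorted[4] = 8x7zx87y$yxy
  sorted[5] = x7zx87y$yxy8
  sorted[6] = x87y$yxy8x7z
  sorted[7] = xy8x7zx87y$y
  sorted[8] = y$yxy8x7zx87
  sorted[9] = y8x7zx87y$yx
  sorted[10] = yxy8x7zx87y$
  sorted[11] = zx87y$yxy8x7
sorted[8] = y$yxy8x7zx87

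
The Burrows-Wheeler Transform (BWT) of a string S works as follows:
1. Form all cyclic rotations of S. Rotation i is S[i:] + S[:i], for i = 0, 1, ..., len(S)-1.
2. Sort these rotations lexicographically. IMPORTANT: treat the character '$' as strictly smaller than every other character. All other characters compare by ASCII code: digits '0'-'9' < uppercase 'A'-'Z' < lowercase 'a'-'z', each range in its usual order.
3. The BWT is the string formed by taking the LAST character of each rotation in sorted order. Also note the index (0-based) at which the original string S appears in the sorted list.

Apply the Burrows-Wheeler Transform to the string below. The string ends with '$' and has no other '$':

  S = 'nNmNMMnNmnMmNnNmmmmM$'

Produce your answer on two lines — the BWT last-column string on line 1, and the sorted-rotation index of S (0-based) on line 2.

Answer: MmNnMmnnnmmNMmmNNm$NM
18

Derivation:
All 21 rotations (rotation i = S[i:]+S[:i]):
  rot[0] = nNmNMMnNmnMmNnNmmmmM$
  rot[1] = NmNMMnNmnMmNnNmmmmM$n
  rot[2] = mNMMnNmnMmNnNmmmmM$nN
  rot[3] = NMMnNmnMmNnNmmmmM$nNm
  rot[4] = MMnNmnMmNnNmmmmM$nNmN
  rot[5] = MnNmnMmNnNmmmmM$nNmNM
  rot[6] = nNmnMmNnNmmmmM$nNmNMM
  rot[7] = NmnMmNnNmmmmM$nNmNMMn
  rot[8] = mnMmNnNmmmmM$nNmNMMnN
  rot[9] = nMmNnNmmmmM$nNmNMMnNm
  rot[10] = MmNnNmmmmM$nNmNMMnNmn
  rot[11] = mNnNmmmmM$nNmNMMnNmnM
  rot[12] = NnNmmmmM$nNmNMMnNmnMm
  rot[13] = nNmmmmM$nNmNMMnNmnMmN
  rot[14] = NmmmmM$nNmNMMnNmnMmNn
  rot[15] = mmmmM$nNmNMMnNmnMmNnN
  rot[16] = mmmM$nNmNMMnNmnMmNnNm
  rot[17] = mmM$nNmNMMnNmnMmNnNmm
  rot[18] = mM$nNmNMMnNmnMmNnNmmm
  rot[19] = M$nNmNMMnNmnMmNnNmmmm
  rot[20] = $nNmNMMnNmnMmNnNmmmmM
Sorted (with $ < everything):
  sorted[0] = $nNmNMMnNmnMmNnNmmmmM  (last char: 'M')
  sorted[1] = M$nNmNMMnNmnMmNnNmmmm  (last char: 'm')
  sorted[2] = MMnNmnMmNnNmmmmM$nNmN  (last char: 'N')
  sorted[3] = MmNnNmmmmM$nNmNMMnNmn  (last char: 'n')
  sorted[4] = MnNmnMmNnNmmmmM$nNmNM  (last char: 'M')
  sorted[5] = NMMnNmnMmNnNmmmmM$nNm  (last char: 'm')
  sorted[6] = NmNMMnNmnMmNnNmmmmM$n  (last char: 'n')
  sorted[7] = NmmmmM$nNmNMMnNmnMmNn  (last char: 'n')
  sorted[8] = NmnMmNnNmmmmM$nNmNMMn  (last char: 'n')
  sorted[9] = NnNmmmmM$nNmNMMnNmnMm  (last char: 'm')
  sorted[10] = mM$nNmNMMnNmnMmNnNmmm  (last char: 'm')
  sorted[11] = mNMMnNmnMmNnNmmmmM$nN  (last char: 'N')
  sorted[12] = mNnNmmmmM$nNmNMMnNmnM  (last char: 'M')
  sorted[13] = mmM$nNmNMMnNmnMmNnNmm  (last char: 'm')
  sorted[14] = mmmM$nNmNMMnNmnMmNnNm  (last char: 'm')
  sorted[15] = mmmmM$nNmNMMnNmnMmNnN  (last char: 'N')
  sorted[16] = mnMmNnNmmmmM$nNmNMMnN  (last char: 'N')
  sorted[17] = nMmNnNmmmmM$nNmNMMnNm  (last char: 'm')
  sorted[18] = nNmNMMnNmnMmNnNmmmmM$  (last char: '$')
  sorted[19] = nNmmmmM$nNmNMMnNmnMmN  (last char: 'N')
  sorted[20] = nNmnMmNnNmmmmM$nNmNMM  (last char: 'M')
Last column: MmNnMmnnnmmNMmmNNm$NM
Original string S is at sorted index 18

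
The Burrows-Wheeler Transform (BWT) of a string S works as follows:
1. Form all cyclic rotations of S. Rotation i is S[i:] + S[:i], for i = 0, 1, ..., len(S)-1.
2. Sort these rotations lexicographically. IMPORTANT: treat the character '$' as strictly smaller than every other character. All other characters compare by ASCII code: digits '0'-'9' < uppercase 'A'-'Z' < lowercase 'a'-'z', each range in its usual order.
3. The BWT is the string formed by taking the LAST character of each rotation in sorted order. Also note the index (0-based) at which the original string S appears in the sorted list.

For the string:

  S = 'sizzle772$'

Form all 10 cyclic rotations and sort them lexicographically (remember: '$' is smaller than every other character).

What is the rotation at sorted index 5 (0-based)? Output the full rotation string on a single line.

All 10 rotations (rotation i = S[i:]+S[:i]):
  rot[0] = sizzle772$
  rot[1] = izzle772$s
  rot[2] = zzle772$si
  rot[3] = zle772$siz
  rot[4] = le772$sizz
  rot[5] = e772$sizzl
  rot[6] = 772$sizzle
  rot[7] = 72$sizzle7
  rot[8] = 2$sizzle77
  rot[9] = $sizzle772
Sorted (with $ < everything):
  sorted[0] = $sizzle772
  sorted[1] = 2$sizzle77
  sorted[2] = 72$sizzle7
  sorted[3] = 772$sizzle
  sorted[4] = e772$sizzl
  sorted[5] = izzle772$s
  sorted[6] = le772$sizz
  sorted[7] = sizzle772$
  sorted[8] = zle772$siz
  sorted[9] = zzle772$si
sorted[5] = izzle772$s

Answer: izzle772$s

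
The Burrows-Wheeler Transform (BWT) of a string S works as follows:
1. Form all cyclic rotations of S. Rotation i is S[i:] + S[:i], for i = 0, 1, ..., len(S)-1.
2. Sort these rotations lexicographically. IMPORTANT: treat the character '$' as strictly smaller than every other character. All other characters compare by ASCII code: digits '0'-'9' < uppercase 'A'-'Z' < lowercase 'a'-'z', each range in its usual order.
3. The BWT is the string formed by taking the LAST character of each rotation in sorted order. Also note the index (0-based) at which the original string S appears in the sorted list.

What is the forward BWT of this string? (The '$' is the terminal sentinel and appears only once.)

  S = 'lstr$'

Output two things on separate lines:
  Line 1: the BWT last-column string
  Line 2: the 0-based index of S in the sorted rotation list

All 5 rotations (rotation i = S[i:]+S[:i]):
  rot[0] = lstr$
  rot[1] = str$l
  rot[2] = tr$ls
  rot[3] = r$lst
  rot[4] = $lstr
Sorted (with $ < everything):
  sorted[0] = $lstr  (last char: 'r')
  sorted[1] = lstr$  (last char: '$')
  sorted[2] = r$lst  (last char: 't')
  sorted[3] = str$l  (last char: 'l')
  sorted[4] = tr$ls  (last char: 's')
Last column: r$tls
Original string S is at sorted index 1

Answer: r$tls
1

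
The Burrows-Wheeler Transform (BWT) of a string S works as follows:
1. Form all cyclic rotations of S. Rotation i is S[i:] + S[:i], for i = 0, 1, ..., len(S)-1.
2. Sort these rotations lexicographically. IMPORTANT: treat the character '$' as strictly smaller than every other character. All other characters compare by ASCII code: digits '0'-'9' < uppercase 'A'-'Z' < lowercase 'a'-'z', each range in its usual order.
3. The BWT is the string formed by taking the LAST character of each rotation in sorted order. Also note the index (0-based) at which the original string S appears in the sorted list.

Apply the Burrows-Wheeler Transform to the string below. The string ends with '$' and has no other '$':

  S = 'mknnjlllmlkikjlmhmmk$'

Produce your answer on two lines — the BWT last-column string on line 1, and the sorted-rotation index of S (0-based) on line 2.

Answer: kmknkmlimmjljllm$lhnk
16

Derivation:
All 21 rotations (rotation i = S[i:]+S[:i]):
  rot[0] = mknnjlllmlkikjlmhmmk$
  rot[1] = knnjlllmlkikjlmhmmk$m
  rot[2] = nnjlllmlkikjlmhmmk$mk
  rot[3] = njlllmlkikjlmhmmk$mkn
  rot[4] = jlllmlkikjlmhmmk$mknn
  rot[5] = lllmlkikjlmhmmk$mknnj
  rot[6] = llmlkikjlmhmmk$mknnjl
  rot[7] = lmlkikjlmhmmk$mknnjll
  rot[8] = mlkikjlmhmmk$mknnjlll
  rot[9] = lkikjlmhmmk$mknnjlllm
  rot[10] = kikjlmhmmk$mknnjlllml
  rot[11] = ikjlmhmmk$mknnjlllmlk
  rot[12] = kjlmhmmk$mknnjlllmlki
  rot[13] = jlmhmmk$mknnjlllmlkik
  rot[14] = lmhmmk$mknnjlllmlkikj
  rot[15] = mhmmk$mknnjlllmlkikjl
  rot[16] = hmmk$mknnjlllmlkikjlm
  rot[17] = mmk$mknnjlllmlkikjlmh
  rot[18] = mk$mknnjlllmlkikjlmhm
  rot[19] = k$mknnjlllmlkikjlmhmm
  rot[20] = $mknnjlllmlkikjlmhmmk
Sorted (with $ < everything):
  sorted[0] = $mknnjlllmlkikjlmhmmk  (last char: 'k')
  sorted[1] = hmmk$mknnjlllmlkikjlm  (last char: 'm')
  sorted[2] = ikjlmhmmk$mknnjlllmlk  (last char: 'k')
  sorted[3] = jlllmlkikjlmhmmk$mknn  (last char: 'n')
  sorted[4] = jlmhmmk$mknnjlllmlkik  (last char: 'k')
  sorted[5] = k$mknnjlllmlkikjlmhmm  (last char: 'm')
  sorted[6] = kikjlmhmmk$mknnjlllml  (last char: 'l')
  sorted[7] = kjlmhmmk$mknnjlllmlki  (last char: 'i')
  sorted[8] = knnjlllmlkikjlmhmmk$m  (last char: 'm')
  sorted[9] = lkikjlmhmmk$mknnjlllm  (last char: 'm')
  sorted[10] = lllmlkikjlmhmmk$mknnj  (last char: 'j')
  sorted[11] = llmlkikjlmhmmk$mknnjl  (last char: 'l')
  sorted[12] = lmhmmk$mknnjlllmlkikj  (last char: 'j')
  sorted[13] = lmlkikjlmhmmk$mknnjll  (last char: 'l')
  sorted[14] = mhmmk$mknnjlllmlkikjl  (last char: 'l')
  sorted[15] = mk$mknnjlllmlkikjlmhm  (last char: 'm')
  sorted[16] = mknnjlllmlkikjlmhmmk$  (last char: '$')
  sorted[17] = mlkikjlmhmmk$mknnjlll  (last char: 'l')
  sorted[18] = mmk$mknnjlllmlkikjlmh  (last char: 'h')
  sorted[19] = njlllmlkikjlmhmmk$mkn  (last char: 'n')
  sorted[20] = nnjlllmlkikjlmhmmk$mk  (last char: 'k')
Last column: kmknkmlimmjljllm$lhnk
Original string S is at sorted index 16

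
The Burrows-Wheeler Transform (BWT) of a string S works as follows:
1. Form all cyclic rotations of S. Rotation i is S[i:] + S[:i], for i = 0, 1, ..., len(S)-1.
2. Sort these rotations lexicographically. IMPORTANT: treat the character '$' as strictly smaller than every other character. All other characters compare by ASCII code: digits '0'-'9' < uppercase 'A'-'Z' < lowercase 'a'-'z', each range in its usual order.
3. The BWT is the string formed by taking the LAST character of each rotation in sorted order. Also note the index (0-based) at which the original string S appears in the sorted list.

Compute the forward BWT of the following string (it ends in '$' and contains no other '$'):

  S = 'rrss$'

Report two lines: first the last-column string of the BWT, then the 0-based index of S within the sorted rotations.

Answer: s$rsr
1

Derivation:
All 5 rotations (rotation i = S[i:]+S[:i]):
  rot[0] = rrss$
  rot[1] = rss$r
  rot[2] = ss$rr
  rot[3] = s$rrs
  rot[4] = $rrss
Sorted (with $ < everything):
  sorted[0] = $rrss  (last char: 's')
  sorted[1] = rrss$  (last char: '$')
  sorted[2] = rss$r  (last char: 'r')
  sorted[3] = s$rrs  (last char: 's')
  sorted[4] = ss$rr  (last char: 'r')
Last column: s$rsr
Original string S is at sorted index 1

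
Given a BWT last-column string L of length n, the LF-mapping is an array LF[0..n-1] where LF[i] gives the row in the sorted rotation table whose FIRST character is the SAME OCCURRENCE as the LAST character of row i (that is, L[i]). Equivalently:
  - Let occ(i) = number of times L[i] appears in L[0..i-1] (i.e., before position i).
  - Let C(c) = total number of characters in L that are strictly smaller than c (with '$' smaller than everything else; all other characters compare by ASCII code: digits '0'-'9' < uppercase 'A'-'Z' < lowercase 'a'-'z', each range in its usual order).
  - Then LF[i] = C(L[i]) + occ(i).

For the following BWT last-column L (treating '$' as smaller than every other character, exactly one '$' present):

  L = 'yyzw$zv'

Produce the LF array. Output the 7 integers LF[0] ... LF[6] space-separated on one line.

Char counts: '$':1, 'v':1, 'w':1, 'y':2, 'z':2
C (first-col start): C('$')=0, C('v')=1, C('w')=2, C('y')=3, C('z')=5
L[0]='y': occ=0, LF[0]=C('y')+0=3+0=3
L[1]='y': occ=1, LF[1]=C('y')+1=3+1=4
L[2]='z': occ=0, LF[2]=C('z')+0=5+0=5
L[3]='w': occ=0, LF[3]=C('w')+0=2+0=2
L[4]='$': occ=0, LF[4]=C('$')+0=0+0=0
L[5]='z': occ=1, LF[5]=C('z')+1=5+1=6
L[6]='v': occ=0, LF[6]=C('v')+0=1+0=1

Answer: 3 4 5 2 0 6 1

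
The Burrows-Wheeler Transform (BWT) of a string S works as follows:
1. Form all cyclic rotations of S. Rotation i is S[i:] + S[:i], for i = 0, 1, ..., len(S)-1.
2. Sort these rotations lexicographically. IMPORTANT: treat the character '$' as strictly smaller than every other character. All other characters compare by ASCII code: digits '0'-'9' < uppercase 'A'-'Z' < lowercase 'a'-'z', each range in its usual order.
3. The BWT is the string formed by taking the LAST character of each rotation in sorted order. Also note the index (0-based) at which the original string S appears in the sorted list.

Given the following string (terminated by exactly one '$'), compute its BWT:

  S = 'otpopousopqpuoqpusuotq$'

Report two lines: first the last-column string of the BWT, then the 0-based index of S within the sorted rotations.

Answer: qpsu$uptooqqtpouuoopsop
4

Derivation:
All 23 rotations (rotation i = S[i:]+S[:i]):
  rot[0] = otpopousopqpuoqpusuotq$
  rot[1] = tpopousopqpuoqpusuotq$o
  rot[2] = popousopqpuoqpusuotq$ot
  rot[3] = opousopqpuoqpusuotq$otp
  rot[4] = pousopqpuoqpusuotq$otpo
  rot[5] = ousopqpuoqpusuotq$otpop
  rot[6] = usopqpuoqpusuotq$otpopo
  rot[7] = sopqpuoqpusuotq$otpopou
  rot[8] = opqpuoqpusuotq$otpopous
  rot[9] = pqpuoqpusuotq$otpopouso
  rot[10] = qpuoqpusuotq$otpopousop
  rot[11] = puoqpusuotq$otpopousopq
  rot[12] = uoqpusuotq$otpopousopqp
  rot[13] = oqpusuotq$otpopousopqpu
  rot[14] = qpusuotq$otpopousopqpuo
  rot[15] = pusuotq$otpopousopqpuoq
  rot[16] = usuotq$otpopousopqpuoqp
  rot[17] = suotq$otpopousopqpuoqpu
  rot[18] = uotq$otpopousopqpuoqpus
  rot[19] = otq$otpopousopqpuoqpusu
  rot[20] = tq$otpopousopqpuoqpusuo
  rot[21] = q$otpopousopqpuoqpusuot
  rot[22] = $otpopousopqpuoqpusuotq
Sorted (with $ < everything):
  sorted[0] = $otpopousopqpuoqpusuotq  (last char: 'q')
  sorted[1] = opousopqpuoqpusuotq$otp  (last char: 'p')
  sorted[2] = opqpuoqpusuotq$otpopous  (last char: 's')
  sorted[3] = oqpusuotq$otpopousopqpu  (last char: 'u')
  sorted[4] = otpopousopqpuoqpusuotq$  (last char: '$')
  sorted[5] = otq$otpopousopqpuoqpusu  (last char: 'u')
  sorted[6] = ousopqpuoqpusuotq$otpop  (last char: 'p')
  sorted[7] = popousopqpuoqpusuotq$ot  (last char: 't')
  sorted[8] = pousopqpuoqpusuotq$otpo  (last char: 'o')
  sorted[9] = pqpuoqpusuotq$otpopouso  (last char: 'o')
  sorted[10] = puoqpusuotq$otpopousopq  (last char: 'q')
  sorted[11] = pusuotq$otpopousopqpuoq  (last char: 'q')
  sorted[12] = q$otpopousopqpuoqpusuot  (last char: 't')
  sorted[13] = qpuoqpusuotq$otpopousop  (last char: 'p')
  sorted[14] = qpusuotq$otpopousopqpuo  (last char: 'o')
  sorted[15] = sopqpuoqpusuotq$otpopou  (last char: 'u')
  sorted[16] = suotq$otpopousopqpuoqpu  (last char: 'u')
  sorted[17] = tpopousopqpuoqpusuotq$o  (last char: 'o')
  sorted[18] = tq$otpopousopqpuoqpusuo  (last char: 'o')
  sorted[19] = uoqpusuotq$otpopousopqp  (last char: 'p')
  sorted[20] = uotq$otpopousopqpuoqpus  (last char: 's')
  sorted[21] = usopqpuoqpusuotq$otpopo  (last char: 'o')
  sorted[22] = usuotq$otpopousopqpuoqp  (last char: 'p')
Last column: qpsu$uptooqqtpouuoopsop
Original string S is at sorted index 4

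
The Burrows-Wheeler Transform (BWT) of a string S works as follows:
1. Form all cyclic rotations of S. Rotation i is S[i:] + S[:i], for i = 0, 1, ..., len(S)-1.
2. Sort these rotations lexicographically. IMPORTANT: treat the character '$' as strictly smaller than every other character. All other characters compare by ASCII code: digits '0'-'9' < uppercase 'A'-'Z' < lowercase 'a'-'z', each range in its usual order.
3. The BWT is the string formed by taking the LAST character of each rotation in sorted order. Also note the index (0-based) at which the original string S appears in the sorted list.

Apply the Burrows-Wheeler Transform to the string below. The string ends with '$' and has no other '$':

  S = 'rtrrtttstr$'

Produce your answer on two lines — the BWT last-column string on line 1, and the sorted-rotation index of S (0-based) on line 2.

Answer: rtt$rtsrttr
3

Derivation:
All 11 rotations (rotation i = S[i:]+S[:i]):
  rot[0] = rtrrtttstr$
  rot[1] = trrtttstr$r
  rot[2] = rrtttstr$rt
  rot[3] = rtttstr$rtr
  rot[4] = tttstr$rtrr
  rot[5] = ttstr$rtrrt
  rot[6] = tstr$rtrrtt
  rot[7] = str$rtrrttt
  rot[8] = tr$rtrrttts
  rot[9] = r$rtrrtttst
  rot[10] = $rtrrtttstr
Sorted (with $ < everything):
  sorted[0] = $rtrrtttstr  (last char: 'r')
  sorted[1] = r$rtrrtttst  (last char: 't')
  sorted[2] = rrtttstr$rt  (last char: 't')
  sorted[3] = rtrrtttstr$  (last char: '$')
  sorted[4] = rtttstr$rtr  (last char: 'r')
  sorted[5] = str$rtrrttt  (last char: 't')
  sorted[6] = tr$rtrrttts  (last char: 's')
  sorted[7] = trrtttstr$r  (last char: 'r')
  sorted[8] = tstr$rtrrtt  (last char: 't')
  sorted[9] = ttstr$rtrrt  (last char: 't')
  sorted[10] = tttstr$rtrr  (last char: 'r')
Last column: rtt$rtsrttr
Original string S is at sorted index 3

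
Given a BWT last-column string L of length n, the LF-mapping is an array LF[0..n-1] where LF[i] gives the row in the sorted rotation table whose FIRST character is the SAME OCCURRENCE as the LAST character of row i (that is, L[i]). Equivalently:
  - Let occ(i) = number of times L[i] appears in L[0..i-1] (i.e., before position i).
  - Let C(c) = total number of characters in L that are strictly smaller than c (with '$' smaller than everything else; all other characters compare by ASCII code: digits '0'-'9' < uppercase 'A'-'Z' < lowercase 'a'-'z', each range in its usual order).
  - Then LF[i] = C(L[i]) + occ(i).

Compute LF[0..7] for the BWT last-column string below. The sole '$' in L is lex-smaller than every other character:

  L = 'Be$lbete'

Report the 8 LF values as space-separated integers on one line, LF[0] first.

Answer: 1 3 0 6 2 4 7 5

Derivation:
Char counts: '$':1, 'B':1, 'b':1, 'e':3, 'l':1, 't':1
C (first-col start): C('$')=0, C('B')=1, C('b')=2, C('e')=3, C('l')=6, C('t')=7
L[0]='B': occ=0, LF[0]=C('B')+0=1+0=1
L[1]='e': occ=0, LF[1]=C('e')+0=3+0=3
L[2]='$': occ=0, LF[2]=C('$')+0=0+0=0
L[3]='l': occ=0, LF[3]=C('l')+0=6+0=6
L[4]='b': occ=0, LF[4]=C('b')+0=2+0=2
L[5]='e': occ=1, LF[5]=C('e')+1=3+1=4
L[6]='t': occ=0, LF[6]=C('t')+0=7+0=7
L[7]='e': occ=2, LF[7]=C('e')+2=3+2=5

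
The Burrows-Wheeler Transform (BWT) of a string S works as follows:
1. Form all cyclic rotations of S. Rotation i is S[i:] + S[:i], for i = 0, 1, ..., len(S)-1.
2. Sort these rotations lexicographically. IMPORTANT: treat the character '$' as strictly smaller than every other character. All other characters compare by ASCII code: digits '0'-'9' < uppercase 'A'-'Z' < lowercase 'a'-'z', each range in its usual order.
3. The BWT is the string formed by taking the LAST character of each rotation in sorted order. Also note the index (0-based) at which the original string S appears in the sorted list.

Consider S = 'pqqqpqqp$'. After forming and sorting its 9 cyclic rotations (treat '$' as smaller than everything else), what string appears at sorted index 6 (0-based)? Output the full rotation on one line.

All 9 rotations (rotation i = S[i:]+S[:i]):
  rot[0] = pqqqpqqp$
  rot[1] = qqqpqqp$p
  rot[2] = qqpqqp$pq
  rot[3] = qpqqp$pqq
  rot[4] = pqqp$pqqq
  rot[5] = qqp$pqqqp
  rot[6] = qp$pqqqpq
  rot[7] = p$pqqqpqq
  rot[8] = $pqqqpqqp
Sorted (with $ < everything):
  sorted[0] = $pqqqpqqp
  sorted[1] = p$pqqqpqq
  sorted[2] = pqqp$pqqq
  sorted[3] = pqqqpqqp$
  sorted[4] = qp$pqqqpq
  sorted[5] = qpqqp$pqq
  sorted[6] = qqp$pqqqp
  sorted[7] = qqpqqp$pq
  sorted[8] = qqqpqqp$p
sorted[6] = qqp$pqqqp

Answer: qqp$pqqqp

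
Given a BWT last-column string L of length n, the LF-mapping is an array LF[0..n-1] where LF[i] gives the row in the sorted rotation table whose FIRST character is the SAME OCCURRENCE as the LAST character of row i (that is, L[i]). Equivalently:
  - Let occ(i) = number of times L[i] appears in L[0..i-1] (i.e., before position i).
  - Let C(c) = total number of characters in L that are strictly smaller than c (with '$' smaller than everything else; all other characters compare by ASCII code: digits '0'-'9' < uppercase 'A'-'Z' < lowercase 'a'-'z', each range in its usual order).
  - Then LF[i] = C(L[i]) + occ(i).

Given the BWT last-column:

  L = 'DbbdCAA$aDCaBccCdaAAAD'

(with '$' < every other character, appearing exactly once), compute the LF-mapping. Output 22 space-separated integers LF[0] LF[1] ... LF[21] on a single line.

Char counts: '$':1, 'A':5, 'B':1, 'C':3, 'D':3, 'a':3, 'b':2, 'c':2, 'd':2
C (first-col start): C('$')=0, C('A')=1, C('B')=6, C('C')=7, C('D')=10, C('a')=13, C('b')=16, C('c')=18, C('d')=20
L[0]='D': occ=0, LF[0]=C('D')+0=10+0=10
L[1]='b': occ=0, LF[1]=C('b')+0=16+0=16
L[2]='b': occ=1, LF[2]=C('b')+1=16+1=17
L[3]='d': occ=0, LF[3]=C('d')+0=20+0=20
L[4]='C': occ=0, LF[4]=C('C')+0=7+0=7
L[5]='A': occ=0, LF[5]=C('A')+0=1+0=1
L[6]='A': occ=1, LF[6]=C('A')+1=1+1=2
L[7]='$': occ=0, LF[7]=C('$')+0=0+0=0
L[8]='a': occ=0, LF[8]=C('a')+0=13+0=13
L[9]='D': occ=1, LF[9]=C('D')+1=10+1=11
L[10]='C': occ=1, LF[10]=C('C')+1=7+1=8
L[11]='a': occ=1, LF[11]=C('a')+1=13+1=14
L[12]='B': occ=0, LF[12]=C('B')+0=6+0=6
L[13]='c': occ=0, LF[13]=C('c')+0=18+0=18
L[14]='c': occ=1, LF[14]=C('c')+1=18+1=19
L[15]='C': occ=2, LF[15]=C('C')+2=7+2=9
L[16]='d': occ=1, LF[16]=C('d')+1=20+1=21
L[17]='a': occ=2, LF[17]=C('a')+2=13+2=15
L[18]='A': occ=2, LF[18]=C('A')+2=1+2=3
L[19]='A': occ=3, LF[19]=C('A')+3=1+3=4
L[20]='A': occ=4, LF[20]=C('A')+4=1+4=5
L[21]='D': occ=2, LF[21]=C('D')+2=10+2=12

Answer: 10 16 17 20 7 1 2 0 13 11 8 14 6 18 19 9 21 15 3 4 5 12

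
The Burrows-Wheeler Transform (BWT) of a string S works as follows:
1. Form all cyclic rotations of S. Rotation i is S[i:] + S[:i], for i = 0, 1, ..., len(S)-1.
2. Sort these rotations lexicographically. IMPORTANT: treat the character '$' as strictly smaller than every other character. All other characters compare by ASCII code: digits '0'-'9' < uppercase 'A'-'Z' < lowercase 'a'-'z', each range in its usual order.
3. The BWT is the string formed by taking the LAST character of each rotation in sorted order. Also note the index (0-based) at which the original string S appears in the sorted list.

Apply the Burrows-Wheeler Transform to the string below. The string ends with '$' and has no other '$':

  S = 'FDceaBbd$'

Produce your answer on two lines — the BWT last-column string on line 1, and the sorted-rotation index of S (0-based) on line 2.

All 9 rotations (rotation i = S[i:]+S[:i]):
  rot[0] = FDceaBbd$
  rot[1] = DceaBbd$F
  rot[2] = ceaBbd$FD
  rot[3] = eaBbd$FDc
  rot[4] = aBbd$FDce
  rot[5] = Bbd$FDcea
  rot[6] = bd$FDceaB
  rot[7] = d$FDceaBb
  rot[8] = $FDceaBbd
Sorted (with $ < everything):
  sorted[0] = $FDceaBbd  (last char: 'd')
  sorted[1] = Bbd$FDcea  (last char: 'a')
  sorted[2] = DceaBbd$F  (last char: 'F')
  sorted[3] = FDceaBbd$  (last char: '$')
  sorted[4] = aBbd$FDce  (last char: 'e')
  sorted[5] = bd$FDceaB  (last char: 'B')
  sorted[6] = ceaBbd$FD  (last char: 'D')
  sorted[7] = d$FDceaBb  (last char: 'b')
  sorted[8] = eaBbd$FDc  (last char: 'c')
Last column: daF$eBDbc
Original string S is at sorted index 3

Answer: daF$eBDbc
3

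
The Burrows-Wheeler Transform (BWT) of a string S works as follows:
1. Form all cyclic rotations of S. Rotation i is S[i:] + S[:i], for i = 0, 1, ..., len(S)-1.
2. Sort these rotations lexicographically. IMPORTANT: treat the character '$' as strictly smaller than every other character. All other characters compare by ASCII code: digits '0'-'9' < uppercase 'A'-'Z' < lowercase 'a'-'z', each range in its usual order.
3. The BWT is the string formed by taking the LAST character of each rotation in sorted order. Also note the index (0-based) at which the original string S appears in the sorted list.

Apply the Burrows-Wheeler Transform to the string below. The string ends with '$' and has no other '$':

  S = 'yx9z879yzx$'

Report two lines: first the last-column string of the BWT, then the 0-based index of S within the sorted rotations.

Answer: x8z7xzy$99y
7

Derivation:
All 11 rotations (rotation i = S[i:]+S[:i]):
  rot[0] = yx9z879yzx$
  rot[1] = x9z879yzx$y
  rot[2] = 9z879yzx$yx
  rot[3] = z879yzx$yx9
  rot[4] = 879yzx$yx9z
  rot[5] = 79yzx$yx9z8
  rot[6] = 9yzx$yx9z87
  rot[7] = yzx$yx9z879
  rot[8] = zx$yx9z879y
  rot[9] = x$yx9z879yz
  rot[10] = $yx9z879yzx
Sorted (with $ < everything):
  sorted[0] = $yx9z879yzx  (last char: 'x')
  sorted[1] = 79yzx$yx9z8  (last char: '8')
  sorted[2] = 879yzx$yx9z  (last char: 'z')
  sorted[3] = 9yzx$yx9z87  (last char: '7')
  sorted[4] = 9z879yzx$yx  (last char: 'x')
  sorted[5] = x$yx9z879yz  (last char: 'z')
  sorted[6] = x9z879yzx$y  (last char: 'y')
  sorted[7] = yx9z879yzx$  (last char: '$')
  sorted[8] = yzx$yx9z879  (last char: '9')
  sorted[9] = z879yzx$yx9  (last char: '9')
  sorted[10] = zx$yx9z879y  (last char: 'y')
Last column: x8z7xzy$99y
Original string S is at sorted index 7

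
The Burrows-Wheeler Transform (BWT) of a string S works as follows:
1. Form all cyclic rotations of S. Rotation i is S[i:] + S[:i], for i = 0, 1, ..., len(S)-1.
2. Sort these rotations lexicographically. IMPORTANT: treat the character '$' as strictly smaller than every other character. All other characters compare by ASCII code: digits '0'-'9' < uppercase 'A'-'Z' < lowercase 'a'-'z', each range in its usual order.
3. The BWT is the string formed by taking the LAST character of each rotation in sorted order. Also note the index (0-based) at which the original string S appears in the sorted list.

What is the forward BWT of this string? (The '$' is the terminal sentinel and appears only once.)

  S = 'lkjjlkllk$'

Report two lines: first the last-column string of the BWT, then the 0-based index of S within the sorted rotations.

All 10 rotations (rotation i = S[i:]+S[:i]):
  rot[0] = lkjjlkllk$
  rot[1] = kjjlkllk$l
  rot[2] = jjlkllk$lk
  rot[3] = jlkllk$lkj
  rot[4] = lkllk$lkjj
  rot[5] = kllk$lkjjl
  rot[6] = llk$lkjjlk
  rot[7] = lk$lkjjlkl
  rot[8] = k$lkjjlkll
  rot[9] = $lkjjlkllk
Sorted (with $ < everything):
  sorted[0] = $lkjjlkllk  (last char: 'k')
  sorted[1] = jjlkllk$lk  (last char: 'k')
  sorted[2] = jlkllk$lkj  (last char: 'j')
  sorted[3] = k$lkjjlkll  (last char: 'l')
  sorted[4] = kjjlkllk$l  (last char: 'l')
  sorted[5] = kllk$lkjjl  (last char: 'l')
  sorted[6] = lk$lkjjlkl  (last char: 'l')
  sorted[7] = lkjjlkllk$  (last char: '$')
  sorted[8] = lkllk$lkjj  (last char: 'j')
  sorted[9] = llk$lkjjlk  (last char: 'k')
Last column: kkjllll$jk
Original string S is at sorted index 7

Answer: kkjllll$jk
7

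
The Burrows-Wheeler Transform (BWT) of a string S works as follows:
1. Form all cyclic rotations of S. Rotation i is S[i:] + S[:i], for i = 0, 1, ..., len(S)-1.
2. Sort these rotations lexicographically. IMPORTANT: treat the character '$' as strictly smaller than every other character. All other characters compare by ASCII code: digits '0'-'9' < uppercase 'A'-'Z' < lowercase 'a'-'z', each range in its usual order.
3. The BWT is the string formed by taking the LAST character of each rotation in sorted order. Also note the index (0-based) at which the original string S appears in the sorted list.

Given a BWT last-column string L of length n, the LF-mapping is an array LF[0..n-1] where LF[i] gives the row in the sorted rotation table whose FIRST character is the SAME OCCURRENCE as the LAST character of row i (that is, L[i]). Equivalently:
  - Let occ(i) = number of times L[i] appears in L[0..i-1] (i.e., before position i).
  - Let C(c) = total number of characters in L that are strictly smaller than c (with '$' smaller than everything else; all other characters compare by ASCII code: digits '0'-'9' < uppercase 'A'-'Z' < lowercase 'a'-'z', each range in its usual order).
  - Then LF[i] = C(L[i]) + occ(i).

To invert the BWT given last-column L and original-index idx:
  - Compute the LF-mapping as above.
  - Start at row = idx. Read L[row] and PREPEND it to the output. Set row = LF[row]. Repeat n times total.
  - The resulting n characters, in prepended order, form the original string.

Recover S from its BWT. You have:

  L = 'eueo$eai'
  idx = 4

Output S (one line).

LF mapping: 2 7 3 6 0 4 1 5
Walk LF starting at row 4, prepending L[row]:
  step 1: row=4, L[4]='$', prepend. Next row=LF[4]=0
  step 2: row=0, L[0]='e', prepend. Next row=LF[0]=2
  step 3: row=2, L[2]='e', prepend. Next row=LF[2]=3
  step 4: row=3, L[3]='o', prepend. Next row=LF[3]=6
  step 5: row=6, L[6]='a', prepend. Next row=LF[6]=1
  step 6: row=1, L[1]='u', prepend. Next row=LF[1]=7
  step 7: row=7, L[7]='i', prepend. Next row=LF[7]=5
  step 8: row=5, L[5]='e', prepend. Next row=LF[5]=4
Reversed output: eiuaoee$

Answer: eiuaoee$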